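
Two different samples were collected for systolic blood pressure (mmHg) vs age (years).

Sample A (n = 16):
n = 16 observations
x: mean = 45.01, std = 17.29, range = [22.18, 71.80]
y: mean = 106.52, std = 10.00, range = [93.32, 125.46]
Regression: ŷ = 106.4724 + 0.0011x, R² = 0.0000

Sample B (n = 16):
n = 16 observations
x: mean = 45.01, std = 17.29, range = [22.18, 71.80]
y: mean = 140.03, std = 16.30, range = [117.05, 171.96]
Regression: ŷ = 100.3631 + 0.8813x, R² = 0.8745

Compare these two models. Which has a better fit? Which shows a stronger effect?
Model B has the better fit (R² = 0.8745 vs 0.0000). Model B shows the stronger effect (|β₁| = 0.8813 vs 0.0011).

Model Comparison:

Goodness of fit (R²):
- Model A: R² = 0.0000 → 0.00% of variance in blood pressure explained
- Model B: R² = 0.8745 → 87.45% of variance in blood pressure explained
- 0.8745 > 0.0000 → Model B has the better fit

Strength of effect — compare |β₁|:
- Model A: β₁ = 0.0011 → predicted blood pressure rises 0.0011 mmHg per additional year of age
- Model B: β₁ = 0.8813 → predicted blood pressure rises 0.8813 mmHg per additional year of age
- |0.0011| < |0.8813| → Model B shows the stronger marginal effect

Note: A steeper slope doesn't make a better model if the scatter around the line is large.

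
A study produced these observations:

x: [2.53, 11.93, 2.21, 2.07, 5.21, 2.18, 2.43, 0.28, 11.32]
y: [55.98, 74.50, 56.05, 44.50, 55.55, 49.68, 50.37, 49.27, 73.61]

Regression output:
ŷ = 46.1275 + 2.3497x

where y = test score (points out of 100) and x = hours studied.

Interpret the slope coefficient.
On average, test score is about 2.3497 points higher for every extra hour of study time.

The slope β₁ = 2.3497 gives the rate at which the fitted test score changes with study time.

Interpretation:
- Study time up by 1 hour → predicted test score increases by 2.3497 points
- This is a linear approximation: the same per-unit change is assumed across the whole observed x range

The intercept β₀ = 46.1275 is the predicted test score when study time = 0.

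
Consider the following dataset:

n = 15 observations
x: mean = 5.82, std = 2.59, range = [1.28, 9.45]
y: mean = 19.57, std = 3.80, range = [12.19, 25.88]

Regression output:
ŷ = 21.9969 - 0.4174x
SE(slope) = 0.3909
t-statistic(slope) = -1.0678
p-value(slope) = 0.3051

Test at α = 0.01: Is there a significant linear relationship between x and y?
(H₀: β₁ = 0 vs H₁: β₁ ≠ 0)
p-value = 0.3051 ≥ α = 0.01, so we fail to reject H₀. The relationship is not significant.

Hypothesis test for the slope coefficient:

H₀: β₁ = 0 (no linear relationship)
H₁: β₁ ≠ 0 (linear relationship exists)

Test statistic: t = β̂₁ / SE(β̂₁) = -0.4174 / 0.3909 = -1.0678

p = 0.3051: how often a slope estimate this far from 0 (in SE units) would arise by chance if β₁ were truly 0.

Decision rule: reject H₀ if p-value < α.
p-value = 0.3051 ≥ α = 0.01 → fail to reject H₀.

At α = 0.01 the data do not provide convincing evidence of a nonzero slope.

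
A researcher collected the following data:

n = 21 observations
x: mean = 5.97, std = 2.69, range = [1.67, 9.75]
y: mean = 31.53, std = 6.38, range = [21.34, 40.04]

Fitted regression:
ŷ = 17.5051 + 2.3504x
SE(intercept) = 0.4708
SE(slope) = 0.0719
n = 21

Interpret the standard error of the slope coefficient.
The slope 2.3504 is pinned down to within about ±0.0719 (one SE) by these data — relative uncertainty 3.1%, i.e. precise.

SE(β̂₁) = 0.0719 says: if we drew many samples of n = 21 from the same population and refit each time, the fitted slopes would scatter with a standard deviation of roughly 0.0719 around the true β₁.

Relative precision:
- SE / |β̂₁| = 0.0719 / 2.3504 = 3.1%
- Rule of thumb (under 20%: precise; 20% to under 50%: moderately precise; 50% or more: imprecise) → precise

Link to interval estimation: a confidence interval for β₁ is β̂₁ ± t* × 0.0719, so SE sets the half-width per unit of t*.

What drives SE(β̂₁): wider spread of x values → smaller SE.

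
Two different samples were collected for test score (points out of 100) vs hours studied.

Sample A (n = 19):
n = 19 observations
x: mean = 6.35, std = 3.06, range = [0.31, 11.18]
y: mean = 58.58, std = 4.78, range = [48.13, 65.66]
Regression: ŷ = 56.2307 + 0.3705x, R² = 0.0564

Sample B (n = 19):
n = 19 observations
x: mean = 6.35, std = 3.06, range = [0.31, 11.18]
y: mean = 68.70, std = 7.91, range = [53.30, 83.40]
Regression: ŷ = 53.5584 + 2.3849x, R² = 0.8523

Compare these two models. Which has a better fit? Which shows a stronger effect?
Model B has the better fit (R² = 0.8523 vs 0.0564). Model B shows the stronger effect (|β₁| = 2.3849 vs 0.3705).

Model Comparison:

Which explains more variance? (R²)
- Model A: R² = 0.0564 → 5.64% of variance in test score explained
- Model B: R² = 0.8523 → 85.23% of variance in test score explained
- 0.8523 > 0.0564 → Model B has the better fit

Which has the larger per-hour effect? (|β₁|)
- Model A: β₁ = 0.3705 → predicted test score rises 0.3705 points per additional hour of study time
- Model B: β₁ = 2.3849 → predicted test score rises 2.3849 points per additional hour of study time
- |0.3705| < |2.3849| → Model B shows the stronger marginal effect

Notes:
- A better fit (higher R²) doesn't necessarily mean a more important relationship.
- A steeper slope doesn't make a better model if the scatter around the line is large.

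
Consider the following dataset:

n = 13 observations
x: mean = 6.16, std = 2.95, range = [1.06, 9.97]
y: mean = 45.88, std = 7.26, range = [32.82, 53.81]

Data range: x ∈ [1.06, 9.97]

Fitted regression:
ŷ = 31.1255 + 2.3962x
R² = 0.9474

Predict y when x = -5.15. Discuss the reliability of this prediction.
ŷ = 18.7851 (extrapolation — x = -5.15 lies outside [1.06, 9.97], so reliability is low).

Prediction calculation:
ŷ = 31.1255 + 2.3962 × (-5.15)
ŷ = 18.7851

Reliability:
- Data range: x ∈ [1.06, 9.97]
- Prediction point: x = -5.15 is 6.21 units below the observed range → this is EXTRAPOLATION, not interpolation

Why that matters here:
- The standard error of prediction grows with (x − x̄)², and x = -5.15 is far from x̄ = 6.16
- R² describes fit only over the sampled x values; it says nothing about behaviour beyond them
- There are no observations near this x to validate the fitted line there

Report the number if required, but flag clearly that it is an extrapolation.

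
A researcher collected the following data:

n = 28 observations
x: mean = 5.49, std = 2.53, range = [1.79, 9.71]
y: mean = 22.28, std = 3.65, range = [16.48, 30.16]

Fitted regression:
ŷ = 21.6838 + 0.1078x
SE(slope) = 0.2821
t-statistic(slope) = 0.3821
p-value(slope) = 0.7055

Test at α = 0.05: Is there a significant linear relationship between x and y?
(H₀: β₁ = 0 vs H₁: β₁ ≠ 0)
p-value = 0.7055 ≥ α = 0.05, so we fail to reject H₀. The relationship is not significant.

Hypothesis test for the slope coefficient:

H₀: β₁ = 0 (no linear relationship)
H₁: β₁ ≠ 0 (linear relationship exists)

Test statistic: t = β̂₁ / SE(β̂₁) = 0.1078 / 0.2821 = 0.3821

p = 0.7055: how often a slope estimate this far from 0 (in SE units) would arise by chance if β₁ were truly 0.

Decision rule: reject H₀ if p-value < α.
p-value = 0.7055 ≥ α = 0.05 → fail to reject H₀.

Conclusion: the linear association between x and y is not significant at the 5% level.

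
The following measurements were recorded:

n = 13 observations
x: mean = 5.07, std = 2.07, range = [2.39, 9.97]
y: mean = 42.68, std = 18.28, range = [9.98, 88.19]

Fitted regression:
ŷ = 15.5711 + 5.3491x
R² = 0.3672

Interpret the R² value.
R² = 0.3672 means 36.72% of the variation in y is explained by the linear relationship with x. This indicates a moderate fit.

The coefficient of determination R² is the fraction of the total variation in y that the fitted line accounts for.

Here R² = 0.3672:
- Explained: 36.72% of the variation in y
- Unexplained (residual): 100% − 36.72% = 63.28%
- Rule of thumb (below 0.3 weak; 0.3 to below 0.7 moderate; 0.7 and above strong) → moderate

Note: R² never decreases when predictors are added, so it should not be used alone to compare models of different size.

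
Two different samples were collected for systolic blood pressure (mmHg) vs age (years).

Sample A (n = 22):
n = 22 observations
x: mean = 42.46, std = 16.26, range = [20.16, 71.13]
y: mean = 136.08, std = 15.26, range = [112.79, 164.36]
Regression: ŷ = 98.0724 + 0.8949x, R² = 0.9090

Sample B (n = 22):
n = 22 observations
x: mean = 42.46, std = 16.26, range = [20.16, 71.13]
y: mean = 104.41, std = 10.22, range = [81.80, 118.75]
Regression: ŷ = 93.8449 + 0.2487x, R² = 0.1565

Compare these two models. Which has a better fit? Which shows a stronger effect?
Model A has the better fit (R² = 0.9090 vs 0.1565). Model A shows the stronger effect (|β₁| = 0.8949 vs 0.2487).

Model Comparison:

Goodness of fit (R²):
- Model A: R² = 0.9090 → 90.90% of variance in blood pressure explained
- Model B: R² = 0.1565 → 15.65% of variance in blood pressure explained
- 0.9090 > 0.1565 → Model A has the better fit

Which has the larger per-year effect? (|β₁|)
- Model A: β₁ = 0.8949 → predicted blood pressure rises 0.8949 mmHg per additional year of age
- Model B: β₁ = 0.2487 → predicted blood pressure rises 0.2487 mmHg per additional year of age
- |0.8949| > |0.2487| → Model A shows the stronger marginal effect

Note: A better fit (higher R²) doesn't necessarily mean a more important relationship.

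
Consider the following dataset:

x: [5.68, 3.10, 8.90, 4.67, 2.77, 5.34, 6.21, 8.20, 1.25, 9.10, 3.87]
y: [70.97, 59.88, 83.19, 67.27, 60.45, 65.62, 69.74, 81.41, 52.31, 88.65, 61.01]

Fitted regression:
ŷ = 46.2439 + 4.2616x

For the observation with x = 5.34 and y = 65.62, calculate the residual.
Residual = -3.3808

The residual is the difference between the actual value and the predicted value:

Residual = y - ŷ

Step 1: Calculate predicted value
ŷ = 46.2439 + 4.2616 × 5.34
ŷ = 69.0008

Step 2: Calculate residual
Residual = 65.62 - 69.0008
Residual = -3.3808

Sign check: y < ŷ, so the point is below the line and the fit overestimates here.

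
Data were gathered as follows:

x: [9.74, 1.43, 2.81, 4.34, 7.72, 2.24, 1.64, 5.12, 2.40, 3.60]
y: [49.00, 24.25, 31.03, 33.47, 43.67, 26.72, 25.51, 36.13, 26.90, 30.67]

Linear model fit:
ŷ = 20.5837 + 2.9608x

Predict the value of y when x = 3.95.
ŷ = 32.2789

x = 3.95 lies inside the observed range [1.43, 9.74], so the fitted equation applies directly:

ŷ = 20.5837 + 2.9608 × 3.95
ŷ = 20.5837 + 11.6952
ŷ = 32.2789

This is the fitted mean response at that x — an individual observation would come with a wider prediction interval.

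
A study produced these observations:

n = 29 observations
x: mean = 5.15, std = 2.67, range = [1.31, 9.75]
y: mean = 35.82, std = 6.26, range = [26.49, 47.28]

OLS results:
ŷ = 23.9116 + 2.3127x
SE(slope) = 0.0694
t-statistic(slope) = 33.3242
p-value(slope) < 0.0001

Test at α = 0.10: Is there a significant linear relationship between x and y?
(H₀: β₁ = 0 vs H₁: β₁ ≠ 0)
Since p-value < 0.0001 < α = 0.10, reject H₀ — the slope is significantly different from 0.

Hypothesis test for the slope coefficient:

H₀: β₁ = 0 (no linear relationship)
H₁: β₁ ≠ 0 (linear relationship exists)

Test statistic: t = β̂₁ / SE(β̂₁) = 2.3127 / 0.0694 = 33.3242

The p-value (<0.0001) is the probability, under H₀, of a t-statistic at least as extreme as |t| = 33.3242 (two-sided, df = n − 2 = 27).

Decision rule: reject H₀ if p-value < α.
p-value < 0.0001 < α = 0.10 → reject H₀.

At α = 0.10 the data do provide convincing evidence of a nonzero slope.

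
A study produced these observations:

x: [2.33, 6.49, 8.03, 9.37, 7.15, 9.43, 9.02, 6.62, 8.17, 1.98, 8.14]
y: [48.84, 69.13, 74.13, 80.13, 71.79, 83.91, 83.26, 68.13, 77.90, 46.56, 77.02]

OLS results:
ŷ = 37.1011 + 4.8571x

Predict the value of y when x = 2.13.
ŷ = 47.4467

Plug x = 2.13 into the fitted line:

ŷ = 37.1011 + 4.8571 × 2.13
ŷ = 37.1011 + 10.3456
ŷ = 47.4467

This is a point prediction; actual observations scatter around it by roughly the residual standard deviation.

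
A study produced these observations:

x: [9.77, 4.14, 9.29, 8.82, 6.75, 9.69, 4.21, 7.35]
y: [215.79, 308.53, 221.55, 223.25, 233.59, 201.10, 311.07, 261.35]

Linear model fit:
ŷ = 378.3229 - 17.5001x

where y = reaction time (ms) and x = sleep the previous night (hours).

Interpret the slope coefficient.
For each additional hour of sleep, predicted reaction time decreases by approximately 17.5001 ms.

β₁ = -17.5001 is the change in predicted reaction time (ms) per additional hour of sleep.

Interpretation:
- Sleep up by 1 hour → predicted reaction time decreases by 17.5001 ms
- The effect is assumed constant over the observed range of x (linearity)
- The sign (−) gives the direction; the magnitude 17.5001 gives the size of the effect per hour

The intercept β₀ = 378.3229 is the predicted reaction time when sleep = 0; since the smallest observed x is 4.14, this is an extrapolation and mainly anchors the line.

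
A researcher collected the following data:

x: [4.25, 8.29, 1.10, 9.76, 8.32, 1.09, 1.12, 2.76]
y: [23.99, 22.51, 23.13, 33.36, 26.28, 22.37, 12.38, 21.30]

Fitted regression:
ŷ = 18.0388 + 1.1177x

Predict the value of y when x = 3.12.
ŷ = 21.5260

x = 3.12 lies inside the observed range [1.09, 9.76], so the fitted equation applies directly:

ŷ = 18.0388 + 1.1177 × 3.12
ŷ = 18.0388 + 3.4872
ŷ = 21.5260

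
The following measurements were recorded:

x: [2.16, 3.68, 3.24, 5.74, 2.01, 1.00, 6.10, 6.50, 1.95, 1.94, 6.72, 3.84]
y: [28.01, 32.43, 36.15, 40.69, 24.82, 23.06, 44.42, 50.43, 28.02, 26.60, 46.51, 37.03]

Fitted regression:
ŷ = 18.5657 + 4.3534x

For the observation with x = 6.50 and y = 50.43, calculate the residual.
Residual = 3.5672

The residual is the difference between the actual value and the predicted value:

Residual = y - ŷ

Step 1: Calculate predicted value
ŷ = 18.5657 + 4.3534 × 6.50
ŷ = 46.8628

Step 2: Calculate residual
Residual = 50.43 - 46.8628
Residual = 3.5672

The residual is positive, so the observed y = 50.43 sits above the regression line (the line underestimates it by 3.5672).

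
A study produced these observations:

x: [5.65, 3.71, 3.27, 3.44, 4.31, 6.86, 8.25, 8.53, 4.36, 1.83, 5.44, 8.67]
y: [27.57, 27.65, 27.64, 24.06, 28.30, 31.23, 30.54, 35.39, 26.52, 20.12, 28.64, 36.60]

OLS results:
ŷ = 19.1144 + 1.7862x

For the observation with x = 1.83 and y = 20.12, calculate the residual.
Residual = -2.2631

The residual is the difference between the actual value and the predicted value:

Residual = y - ŷ

Step 1: Calculate predicted value
ŷ = 19.1144 + 1.7862 × 1.83
ŷ = 22.3831

Step 2: Calculate residual
Residual = 20.12 - 22.3831
Residual = -2.2631

The residual is negative, so the observed y = 20.12 sits below the regression line (the line overestimates it by 2.2631).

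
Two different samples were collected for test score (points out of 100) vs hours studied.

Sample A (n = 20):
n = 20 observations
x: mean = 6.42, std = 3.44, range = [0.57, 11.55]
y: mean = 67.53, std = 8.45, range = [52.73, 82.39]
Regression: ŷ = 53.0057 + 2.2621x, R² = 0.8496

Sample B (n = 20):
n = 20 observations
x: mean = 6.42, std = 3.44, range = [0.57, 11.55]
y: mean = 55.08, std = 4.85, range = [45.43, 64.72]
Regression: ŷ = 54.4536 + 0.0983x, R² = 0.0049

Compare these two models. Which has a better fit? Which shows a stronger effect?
Model A has the better fit (R² = 0.8496 vs 0.0049). Model A shows the stronger effect (|β₁| = 2.2621 vs 0.0983).

Model Comparison:

Goodness of fit (R²):
- Model A: R² = 0.8496 → 84.96% of variance in test score explained
- Model B: R² = 0.0049 → 0.49% of variance in test score explained
- 0.8496 > 0.0049 → Model A has the better fit

Which has the larger per-hour effect? (|β₁|)
- Model A: β₁ = 2.2621 → predicted test score rises 2.2621 points per additional hour of study time
- Model B: β₁ = 0.0983 → predicted test score rises 0.0983 points per additional hour of study time
- |2.2621| > |0.0983| → Model A shows the stronger marginal effect

Note: A steeper slope doesn't make a better model if the scatter around the line is large.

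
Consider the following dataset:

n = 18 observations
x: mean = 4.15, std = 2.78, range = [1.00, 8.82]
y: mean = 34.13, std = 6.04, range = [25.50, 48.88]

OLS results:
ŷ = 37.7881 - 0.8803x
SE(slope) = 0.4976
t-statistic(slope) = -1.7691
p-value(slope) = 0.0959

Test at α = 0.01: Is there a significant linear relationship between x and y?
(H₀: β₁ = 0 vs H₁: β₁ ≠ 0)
p-value = 0.0959 ≥ α = 0.01, so we fail to reject H₀. The relationship is not significant.

Hypothesis test for the slope coefficient:

H₀: β₁ = 0 (no linear relationship)
H₁: β₁ ≠ 0 (linear relationship exists)

Test statistic: t = β̂₁ / SE(β̂₁) = -0.8803 / 0.4976 = -1.7691

p = 0.0959: how often a slope estimate this far from 0 (in SE units) would arise by chance if β₁ were truly 0.

Decision rule: reject H₀ if p-value < α.
p-value = 0.0959 ≥ α = 0.01 → fail to reject H₀.

Conclusion: the linear association between x and y is not significant at the 1% level.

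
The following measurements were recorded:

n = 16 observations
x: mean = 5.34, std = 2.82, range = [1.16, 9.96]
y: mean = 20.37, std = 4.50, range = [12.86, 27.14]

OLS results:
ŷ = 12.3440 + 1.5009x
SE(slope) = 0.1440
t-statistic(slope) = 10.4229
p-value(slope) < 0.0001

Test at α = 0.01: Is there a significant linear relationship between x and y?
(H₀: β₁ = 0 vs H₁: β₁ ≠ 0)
Since p-value < 0.0001 < α = 0.01, reject H₀ — the slope is significantly different from 0.

Hypothesis test for the slope coefficient:

H₀: β₁ = 0 (no linear relationship)
H₁: β₁ ≠ 0 (linear relationship exists)

Test statistic: t = β̂₁ / SE(β̂₁) = 1.5009 / 0.1440 = 10.4229

With df = 14, the two-sided p-value for |t| = 10.4229 is <0.0001.

Decision rule: reject H₀ if p-value < α.
p-value < 0.0001 < α = 0.01 → reject H₀.

There is sufficient evidence at the 1% significance level to conclude that a linear relationship exists between x and y.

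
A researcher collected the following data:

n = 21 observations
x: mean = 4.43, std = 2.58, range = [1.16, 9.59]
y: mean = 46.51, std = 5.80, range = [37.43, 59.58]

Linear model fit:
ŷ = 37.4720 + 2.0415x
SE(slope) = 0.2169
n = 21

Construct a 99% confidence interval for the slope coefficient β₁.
The 99% CI for β₁ is (1.4210, 2.6620)

Confidence interval for the slope:

The 99% CI for β₁ is: β̂₁ ± t*(α/2, n-2) × SE(β̂₁)

Step 1: Find critical t-value
- Confidence level = 0.99
- Degrees of freedom = n - 2 = 21 - 2 = 19
- t*(α/2, 19) = 2.8609

Step 2: Calculate margin of error
Margin = 2.8609 × 0.2169 = 0.6205

Step 3: Construct interval
CI = 2.0415 ± 0.6205
CI = (1.4210, 2.6620)

Interpretation: We are 99% confident that the true slope β₁ lies between 1.4210 and 2.6620.
Since 0 is outside the interval, a two-sided test at α = 0.01 would reject H₀: β₁ = 0.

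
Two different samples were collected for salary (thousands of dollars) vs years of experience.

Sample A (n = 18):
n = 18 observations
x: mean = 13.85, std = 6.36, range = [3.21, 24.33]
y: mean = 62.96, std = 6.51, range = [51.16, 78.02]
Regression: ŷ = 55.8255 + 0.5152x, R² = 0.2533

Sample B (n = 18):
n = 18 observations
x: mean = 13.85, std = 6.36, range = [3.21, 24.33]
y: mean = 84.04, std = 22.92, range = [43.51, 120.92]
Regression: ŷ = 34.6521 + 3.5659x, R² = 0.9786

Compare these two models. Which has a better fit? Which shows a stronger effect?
Model B has the better fit (R² = 0.9786 vs 0.2533). Model B shows the stronger effect (|β₁| = 3.5659 vs 0.5152).

Model Comparison:

Goodness of fit (R²):
- Model A: R² = 0.2533 → 25.33% of variance in salary explained
- Model B: R² = 0.9786 → 97.86% of variance in salary explained
- 0.9786 > 0.2533 → Model B has the better fit

Which has the larger per-year effect? (|β₁|)
- Model A: β₁ = 0.5152 → predicted salary rises 0.5152 thousand dollars per additional year of experience
- Model B: β₁ = 3.5659 → predicted salary rises 3.5659 thousand dollars per additional year of experience
- |0.5152| < |3.5659| → Model B shows the stronger marginal effect

Note: R² measures how tightly points cluster around the line; β₁ measures how steep the line is — they answer different questions.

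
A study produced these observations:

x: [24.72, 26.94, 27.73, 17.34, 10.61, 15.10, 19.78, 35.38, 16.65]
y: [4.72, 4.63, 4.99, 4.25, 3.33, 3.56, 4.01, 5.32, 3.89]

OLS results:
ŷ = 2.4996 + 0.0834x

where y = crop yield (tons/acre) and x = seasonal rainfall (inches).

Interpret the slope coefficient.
An increase of one inch in rainfall is associated with a 0.0834 tons/acre increase in predicted crop yield.

The slope coefficient β₁ = 0.0834 represents the marginal effect of rainfall on crop yield.

Interpretation:
- Rainfall up by 1 inch → predicted crop yield increases by 0.0834 tons/acre
- This is a linear approximation: the same per-unit change is assumed across the whole observed x range
- The sign (+) gives the direction; the magnitude 0.0834 gives the size of the effect per inch

The intercept β₀ = 2.4996 is the predicted crop yield when rainfall = 0; since the smallest observed x is 10.61, this is an extrapolation and mainly anchors the line.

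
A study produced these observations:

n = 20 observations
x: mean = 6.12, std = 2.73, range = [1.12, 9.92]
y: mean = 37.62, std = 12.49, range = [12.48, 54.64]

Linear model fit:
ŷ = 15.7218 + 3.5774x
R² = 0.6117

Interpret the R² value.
About 61.17% of the variability in y is accounted for by the regression on x (R² = 0.6117) — a moderate linear fit.

R² (coefficient of determination) measures the proportion of variance in y explained by the regression model.

Here R² = 0.6117:
- Explained: 61.17% of the variation in y
- Unexplained (residual): 100% − 61.17% = 38.83%
- Rule of thumb (below 0.3 weak; 0.3 to below 0.7 moderate; 0.7 and above strong) → moderate

Note: R² never decreases when predictors are added, so it should not be used alone to compare models of different size.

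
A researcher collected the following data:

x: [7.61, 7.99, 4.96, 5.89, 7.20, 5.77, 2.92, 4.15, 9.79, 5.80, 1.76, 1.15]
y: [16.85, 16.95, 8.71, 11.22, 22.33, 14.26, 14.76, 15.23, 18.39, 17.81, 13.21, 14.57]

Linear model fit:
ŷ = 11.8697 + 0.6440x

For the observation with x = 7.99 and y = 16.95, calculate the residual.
Residual = -0.0653

The residual is the difference between the actual value and the predicted value:

Residual = y - ŷ

Step 1: Calculate predicted value
ŷ = 11.8697 + 0.6440 × 7.99
ŷ = 17.0153

Step 2: Calculate residual
Residual = 16.95 - 17.0153
Residual = -0.0653

Sign check: y < ŷ, so the point is below the line and the fit overestimates here.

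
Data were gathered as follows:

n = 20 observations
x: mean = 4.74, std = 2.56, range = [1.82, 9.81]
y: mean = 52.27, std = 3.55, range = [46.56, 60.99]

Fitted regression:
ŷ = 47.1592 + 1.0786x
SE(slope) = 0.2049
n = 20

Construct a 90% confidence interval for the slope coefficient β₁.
The 90% CI for β₁ is (0.7233, 1.4339)

Confidence interval for the slope:

The 90% CI for β₁ is: β̂₁ ± t*(α/2, n-2) × SE(β̂₁)

Step 1: Find critical t-value
- Confidence level = 0.9
- Degrees of freedom = n - 2 = 20 - 2 = 18
- t*(α/2, 18) = 1.7341

Step 2: Calculate margin of error
Margin = 1.7341 × 0.2049 = 0.3553

Step 3: Construct interval
CI = 1.0786 ± 0.3553
CI = (0.7233, 1.4339)

Interpretation: each one-unit increase in x is associated with a change in mean y of between 0.7233 and 1.4339, with 90% confidence.
Since 0 is outside the interval, a two-sided test at α = 0.10 would reject H₀: β₁ = 0.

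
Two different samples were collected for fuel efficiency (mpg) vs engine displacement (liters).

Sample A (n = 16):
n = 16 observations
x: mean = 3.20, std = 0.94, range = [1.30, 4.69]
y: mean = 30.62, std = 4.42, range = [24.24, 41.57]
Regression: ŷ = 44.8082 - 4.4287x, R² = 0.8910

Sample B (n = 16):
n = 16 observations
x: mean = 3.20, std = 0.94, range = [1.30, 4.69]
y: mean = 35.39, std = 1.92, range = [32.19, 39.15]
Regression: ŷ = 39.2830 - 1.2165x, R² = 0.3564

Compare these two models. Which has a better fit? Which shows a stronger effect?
Model A has the better fit (R² = 0.8910 vs 0.3564). Model A shows the stronger effect (|β₁| = 4.4287 vs 1.2165).

Model Comparison:

Goodness of fit (R²):
- Model A: R² = 0.8910 → 89.10% of variance in fuel efficiency explained
- Model B: R² = 0.3564 → 35.64% of variance in fuel efficiency explained
- 0.8910 > 0.3564 → Model A has the better fit

Which has the larger per-liter effect? (|β₁|)
- Model A: β₁ = -4.4287 → predicted fuel efficiency falls 4.4287 mpg per additional liter of engine displacement
- Model B: β₁ = -1.2165 → predicted fuel efficiency falls 1.2165 mpg per additional liter of engine displacement
- |-4.4287| > |-1.2165| → Model A shows the stronger marginal effect

Notes:
- A steeper slope doesn't make a better model if the scatter around the line is large.
- The two samples could reflect different populations, time periods, or measurement quality.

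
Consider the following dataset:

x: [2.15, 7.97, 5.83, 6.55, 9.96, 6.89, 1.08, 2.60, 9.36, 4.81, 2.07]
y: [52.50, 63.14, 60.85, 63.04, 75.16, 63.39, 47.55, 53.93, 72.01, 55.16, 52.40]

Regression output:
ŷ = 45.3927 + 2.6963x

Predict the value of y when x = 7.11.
ŷ = 64.5634

x = 7.11 lies inside the observed range [1.08, 9.96], so the fitted equation applies directly:

ŷ = 45.3927 + 2.6963 × 7.11
ŷ = 45.3927 + 19.1707
ŷ = 64.5634

This is the fitted mean response at that x — an individual observation would come with a wider prediction interval.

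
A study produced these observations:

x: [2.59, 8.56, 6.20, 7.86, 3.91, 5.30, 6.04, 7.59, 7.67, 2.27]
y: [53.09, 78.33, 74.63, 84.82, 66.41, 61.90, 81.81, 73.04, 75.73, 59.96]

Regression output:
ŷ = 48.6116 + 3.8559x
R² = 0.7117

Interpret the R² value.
The model explains 71.17% of the variance in y (R² = 0.7117), leaving 28.83% unexplained; the fit is strong.

R² = 1 − SS_res/SS_tot compares the residual scatter to the total scatter of y about its mean.

Here R² = 0.7117:
- Explained: 71.17% of the variation in y
- Unexplained (residual): 100% − 71.17% = 28.83%
- Rule of thumb (below 0.3 weak; 0.3 to below 0.7 moderate; 0.7 and above strong) → strong

Note: R² says nothing about causation, and a high R² does not by itself mean the linear form is appropriate — check the residuals.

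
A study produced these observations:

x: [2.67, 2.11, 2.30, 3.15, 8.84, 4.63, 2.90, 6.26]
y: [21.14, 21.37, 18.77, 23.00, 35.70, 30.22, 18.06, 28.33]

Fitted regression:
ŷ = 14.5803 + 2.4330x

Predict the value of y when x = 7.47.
ŷ = 32.7548

Plug x = 7.47 into the fitted line:

ŷ = 14.5803 + 2.4330 × 7.47
ŷ = 14.5803 + 18.1745
ŷ = 32.7548

This is the fitted mean response at that x — an individual observation would come with a wider prediction interval.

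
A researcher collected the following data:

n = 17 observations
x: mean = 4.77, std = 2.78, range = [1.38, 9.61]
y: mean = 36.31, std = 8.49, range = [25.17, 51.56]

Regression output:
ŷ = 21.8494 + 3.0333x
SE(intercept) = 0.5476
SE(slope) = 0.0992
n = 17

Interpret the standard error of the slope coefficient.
The slope 3.0333 is pinned down to within about ±0.0992 (one SE) by these data — relative uncertainty 3.3%, i.e. precise.

SE(β̂₁) = s / √Sxx, where s is the residual standard deviation and Sxx = Σ(x − x̄)². It is the yardstick for how far β̂₁ = 3.0333 could plausibly be from the true slope.

Relative precision:
- SE / |β̂₁| = 0.0992 / 3.0333 = 3.3%
- Rule of thumb (under 20%: precise; 20% to under 50%: moderately precise; 50% or more: imprecise) → precise

Link to the t-test: t = β̂₁ / SE(β̂₁) = 3.0333 / 0.0992 = 30.5776, the statistic for H₀: β₁ = 0.

What drives SE(β̂₁): more residual scatter → larger SE; wider spread of x values → smaller SE.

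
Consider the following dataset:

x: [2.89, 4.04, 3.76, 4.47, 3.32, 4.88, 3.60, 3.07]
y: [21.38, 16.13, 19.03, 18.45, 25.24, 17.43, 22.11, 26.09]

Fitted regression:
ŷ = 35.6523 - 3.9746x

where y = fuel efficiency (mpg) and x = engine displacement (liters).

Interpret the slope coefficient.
For each additional liter of engine displacement, predicted fuel efficiency decreases by approximately 3.9746 mpg.

The slope coefficient β₁ = -3.9746 represents the marginal effect of engine displacement on fuel efficiency.

Interpretation:
- Engine displacement up by 1 liter → predicted fuel efficiency decreases by 3.9746 mpg
- The effect is assumed constant over the observed range of x (linearity)
- The sign (−) gives the direction; the magnitude 3.9746 gives the size of the effect per liter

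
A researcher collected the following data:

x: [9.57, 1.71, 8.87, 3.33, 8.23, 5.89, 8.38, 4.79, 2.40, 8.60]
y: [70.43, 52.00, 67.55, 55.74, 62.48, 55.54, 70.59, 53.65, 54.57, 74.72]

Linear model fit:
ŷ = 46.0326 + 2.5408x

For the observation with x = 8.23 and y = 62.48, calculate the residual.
Residual = -4.4634

The residual is the difference between the actual value and the predicted value:

Residual = y - ŷ

Step 1: Calculate predicted value
ŷ = 46.0326 + 2.5408 × 8.23
ŷ = 66.9434

Step 2: Calculate residual
Residual = 62.48 - 66.9434
Residual = -4.4634

The residual is negative, so the observed y = 62.48 sits below the regression line (the line overestimates it by 4.4634).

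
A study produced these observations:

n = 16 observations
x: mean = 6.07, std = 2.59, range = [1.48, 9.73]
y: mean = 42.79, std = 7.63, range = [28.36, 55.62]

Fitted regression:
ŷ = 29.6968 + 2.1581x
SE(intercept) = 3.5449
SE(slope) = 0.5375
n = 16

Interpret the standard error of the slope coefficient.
The slope 2.1581 is pinned down to within about ±0.5375 (one SE) by these data — relative uncertainty 24.9%, i.e. moderately precise.

What SE measures:
- The standard error quantifies the sampling variability of the coefficient estimate
- It is the estimated standard deviation of β̂₁ across hypothetical repeated samples of the same size
- Smaller SE → more precise estimate

Relative precision:
- SE / |β̂₁| = 0.5375 / 2.1581 = 24.9%
- Rule of thumb (under 20%: precise; 20% to under 50%: moderately precise; 50% or more: imprecise) → moderately precise

Link to interval estimation: a confidence interval for β₁ is β̂₁ ± t* × 0.5375, so SE sets the half-width per unit of t*.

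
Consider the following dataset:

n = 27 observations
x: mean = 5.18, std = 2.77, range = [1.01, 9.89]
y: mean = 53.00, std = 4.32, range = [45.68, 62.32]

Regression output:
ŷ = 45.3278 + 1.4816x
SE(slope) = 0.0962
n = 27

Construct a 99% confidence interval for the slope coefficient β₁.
The 99% CI for β₁ is (1.2135, 1.7497)

Confidence interval for the slope:

The 99% CI for β₁ is: β̂₁ ± t*(α/2, n-2) × SE(β̂₁)

Step 1: Find critical t-value
- Confidence level = 0.99
- Degrees of freedom = n - 2 = 27 - 2 = 25
- t*(α/2, 25) = 2.7874

Step 2: Calculate margin of error
Margin = 2.7874 × 0.0962 = 0.2681

Step 3: Construct interval
CI = 1.4816 ± 0.2681
CI = (1.2135, 1.7497)

Interpretation: each one-unit increase in x is associated with a change in mean y of between 1.2135 and 1.7497, with 99% confidence.
The interval does not include 0, suggesting a significant linear relationship.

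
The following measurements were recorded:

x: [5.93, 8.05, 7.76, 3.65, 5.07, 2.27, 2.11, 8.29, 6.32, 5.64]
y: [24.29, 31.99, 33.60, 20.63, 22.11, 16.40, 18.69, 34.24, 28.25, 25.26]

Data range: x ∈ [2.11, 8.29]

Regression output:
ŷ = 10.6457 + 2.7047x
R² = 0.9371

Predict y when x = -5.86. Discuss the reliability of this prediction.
ŷ = -5.2038, but this is extrapolation (below the data range [2.11, 8.29]) and may be unreliable.

Prediction calculation:
ŷ = 10.6457 + 2.7047 × (-5.86)
ŷ = -5.2038

Reliability:
- Data range: x ∈ [2.11, 8.29]
- Prediction point: x = -5.86 is 7.97 units below the observed range → this is EXTRAPOLATION, not interpolation

Why that matters here:
- The standard error of prediction grows with (x − x̄)², and x = -5.86 is far from x̄ = 5.51
- There are no observations near this x to validate the fitted line there
- R² describes fit only over the sampled x values; it says nothing about behaviour beyond them

Report the number if required, but flag clearly that it is an extrapolation.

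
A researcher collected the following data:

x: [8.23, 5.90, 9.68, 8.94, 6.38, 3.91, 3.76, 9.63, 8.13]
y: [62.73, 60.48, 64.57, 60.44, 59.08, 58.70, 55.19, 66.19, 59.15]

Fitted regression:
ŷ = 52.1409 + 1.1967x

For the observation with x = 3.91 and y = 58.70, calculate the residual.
Residual = 1.8800

The residual is the difference between the actual value and the predicted value:

Residual = y - ŷ

Step 1: Calculate predicted value
ŷ = 52.1409 + 1.1967 × 3.91
ŷ = 56.8200

Step 2: Calculate residual
Residual = 58.70 - 56.8200
Residual = 1.8800

The residual is positive, so the observed y = 58.70 sits above the regression line (the line underestimates it by 1.8800).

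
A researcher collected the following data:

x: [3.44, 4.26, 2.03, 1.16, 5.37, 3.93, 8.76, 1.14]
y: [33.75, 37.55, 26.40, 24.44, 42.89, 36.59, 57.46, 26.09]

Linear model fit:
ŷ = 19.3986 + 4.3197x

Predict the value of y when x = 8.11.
ŷ = 54.4314

To predict y for x = 8.11, substitute into the regression equation:

ŷ = 19.3986 + 4.3197 × 8.11
ŷ = 19.3986 + 35.0328
ŷ = 54.4314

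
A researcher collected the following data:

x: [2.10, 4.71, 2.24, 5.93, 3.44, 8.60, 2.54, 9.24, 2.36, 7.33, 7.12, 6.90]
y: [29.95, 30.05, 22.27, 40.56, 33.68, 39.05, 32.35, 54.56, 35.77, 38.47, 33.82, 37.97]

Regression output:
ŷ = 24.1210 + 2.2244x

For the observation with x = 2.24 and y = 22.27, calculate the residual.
Residual = -6.8337

The residual is the difference between the actual value and the predicted value:

Residual = y - ŷ

Step 1: Calculate predicted value
ŷ = 24.1210 + 2.2244 × 2.24
ŷ = 29.1037

Step 2: Calculate residual
Residual = 22.27 - 29.1037
Residual = -6.8337

Interpretation: the model overestimates the actual value by 6.8337 at this point (negative residual → observation lies below the fitted line).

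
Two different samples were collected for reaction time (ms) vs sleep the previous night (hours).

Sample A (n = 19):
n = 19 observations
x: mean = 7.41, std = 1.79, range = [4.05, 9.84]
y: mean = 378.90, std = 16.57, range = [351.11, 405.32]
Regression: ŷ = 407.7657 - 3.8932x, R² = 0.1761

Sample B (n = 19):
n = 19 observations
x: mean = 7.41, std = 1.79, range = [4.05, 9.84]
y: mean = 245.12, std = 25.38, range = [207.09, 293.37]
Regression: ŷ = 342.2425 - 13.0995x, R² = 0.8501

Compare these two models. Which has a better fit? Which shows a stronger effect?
Model B has the better fit (R² = 0.8501 vs 0.1761). Model B shows the stronger effect (|β₁| = 13.0995 vs 3.8932).

Model Comparison:

Which explains more variance? (R²)
- Model A: R² = 0.1761 → 17.61% of variance in reaction time explained
- Model B: R² = 0.8501 → 85.01% of variance in reaction time explained
- 0.8501 > 0.1761 → Model B has the better fit

Effect size (slope magnitude):
- Model A: β₁ = -3.8932 → predicted reaction time falls 3.8932 ms per additional hour of sleep
- Model B: β₁ = -13.0995 → predicted reaction time falls 13.0995 ms per additional hour of sleep
- |-3.8932| < |-13.0995| → Model B shows the stronger marginal effect

Notes:
- A better fit (higher R²) doesn't necessarily mean a more important relationship.
- R² measures how tightly points cluster around the line; β₁ measures how steep the line is — they answer different questions.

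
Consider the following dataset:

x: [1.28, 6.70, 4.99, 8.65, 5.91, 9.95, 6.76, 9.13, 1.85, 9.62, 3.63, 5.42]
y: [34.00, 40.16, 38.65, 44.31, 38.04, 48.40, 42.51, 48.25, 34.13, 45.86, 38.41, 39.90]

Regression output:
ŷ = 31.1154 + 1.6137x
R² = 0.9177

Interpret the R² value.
The model explains 91.77% of the variance in y (R² = 0.9177), leaving 8.23% unexplained; the fit is strong.

R² (coefficient of determination) measures the proportion of variance in y explained by the regression model.

Here R² = 0.9177:
- Explained: 91.77% of the variation in y
- Unexplained (residual): 100% − 91.77% = 8.23%
- Rule of thumb (below 0.3 weak; 0.3 to below 0.7 moderate; 0.7 and above strong) → strong

Note: R² says nothing about causation, and a high R² does not by itself mean the linear form is appropriate — check the residuals.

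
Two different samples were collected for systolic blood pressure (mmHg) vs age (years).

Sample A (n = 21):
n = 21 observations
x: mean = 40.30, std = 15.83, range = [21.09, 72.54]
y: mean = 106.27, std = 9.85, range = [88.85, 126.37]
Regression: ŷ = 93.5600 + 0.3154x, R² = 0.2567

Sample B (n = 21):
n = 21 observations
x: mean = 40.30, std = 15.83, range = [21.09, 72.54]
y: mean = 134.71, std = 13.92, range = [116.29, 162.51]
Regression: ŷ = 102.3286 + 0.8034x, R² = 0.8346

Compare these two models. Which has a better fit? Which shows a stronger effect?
Model B has the better fit (R² = 0.8346 vs 0.2567). Model B shows the stronger effect (|β₁| = 0.8034 vs 0.3154).

Model Comparison:

Fit — compare R²:
- Model A: R² = 0.2567 → 25.67% of variance in blood pressure explained
- Model B: R² = 0.8346 → 83.46% of variance in blood pressure explained
- 0.8346 > 0.2567 → Model B has the better fit

Which has the larger per-year effect? (|β₁|)
- Model A: β₁ = 0.3154 → predicted blood pressure rises 0.3154 mmHg per additional year of age
- Model B: β₁ = 0.8034 → predicted blood pressure rises 0.8034 mmHg per additional year of age
- |0.3154| < |0.8034| → Model B shows the stronger marginal effect

Note: A steeper slope doesn't make a better model if the scatter around the line is large.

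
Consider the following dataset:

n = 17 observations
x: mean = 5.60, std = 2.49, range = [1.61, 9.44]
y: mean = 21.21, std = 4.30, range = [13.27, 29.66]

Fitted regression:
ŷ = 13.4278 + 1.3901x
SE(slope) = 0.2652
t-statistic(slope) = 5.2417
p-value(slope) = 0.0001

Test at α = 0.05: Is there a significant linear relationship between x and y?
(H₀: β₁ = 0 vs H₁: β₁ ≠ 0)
Reject H₀: p-value = 0.0001 < α = 0.05. The linear relationship is significant at the 5% level.

Hypothesis test for the slope coefficient:

H₀: β₁ = 0 (no linear relationship)
H₁: β₁ ≠ 0 (linear relationship exists)

Test statistic: t = β̂₁ / SE(β̂₁) = 1.3901 / 0.2652 = 5.2417

p = 0.0001: how often a slope estimate this far from 0 (in SE units) would arise by chance if β₁ were truly 0.

Decision rule: reject H₀ if p-value < α.
p-value = 0.0001 < α = 0.05 → reject H₀.

Conclusion: the linear association between x and y is significant at the 5% level.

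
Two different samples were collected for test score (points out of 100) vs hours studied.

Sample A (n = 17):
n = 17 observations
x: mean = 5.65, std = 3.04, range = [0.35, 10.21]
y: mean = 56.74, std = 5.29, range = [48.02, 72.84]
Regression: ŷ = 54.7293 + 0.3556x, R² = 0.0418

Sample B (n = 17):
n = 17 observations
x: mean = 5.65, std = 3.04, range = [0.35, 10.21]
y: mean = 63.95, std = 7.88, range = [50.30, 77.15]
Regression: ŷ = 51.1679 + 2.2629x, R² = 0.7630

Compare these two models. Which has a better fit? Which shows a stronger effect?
Model B has the better fit (R² = 0.7630 vs 0.0418). Model B shows the stronger effect (|β₁| = 2.2629 vs 0.3556).

Model Comparison:

Which explains more variance? (R²)
- Model A: R² = 0.0418 → 4.18% of variance in test score explained
- Model B: R² = 0.7630 → 76.30% of variance in test score explained
- 0.7630 > 0.0418 → Model B has the better fit

Effect size (slope magnitude):
- Model A: β₁ = 0.3556 → predicted test score rises 0.3556 points per additional hour of study time
- Model B: β₁ = 2.2629 → predicted test score rises 2.2629 points per additional hour of study time
- |0.3556| < |2.2629| → Model B shows the stronger marginal effect

Notes:
- R² measures how tightly points cluster around the line; β₁ measures how steep the line is — they answer different questions.
- The two samples could reflect different populations, time periods, or measurement quality.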